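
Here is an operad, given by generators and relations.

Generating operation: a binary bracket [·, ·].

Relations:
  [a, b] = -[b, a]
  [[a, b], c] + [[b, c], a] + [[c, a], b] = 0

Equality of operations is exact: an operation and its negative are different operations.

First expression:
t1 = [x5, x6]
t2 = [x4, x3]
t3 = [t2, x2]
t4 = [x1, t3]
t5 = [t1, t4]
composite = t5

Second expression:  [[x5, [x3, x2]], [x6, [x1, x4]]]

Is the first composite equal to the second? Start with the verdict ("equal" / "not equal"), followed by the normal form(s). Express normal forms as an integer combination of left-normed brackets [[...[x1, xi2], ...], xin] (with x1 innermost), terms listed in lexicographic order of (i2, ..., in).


The first expression, normalized: -[[[[[x1, x2], x3], x4], x5], x6] + [[[[[x1, x2], x3], x4], x6], x5] + [[[[[x1, x2], x4], x3], x5], x6] - [[[[[x1, x2], x4], x3], x6], x5] + [[[[[x1, x3], x4], x2], x5], x6] - [[[[[x1, x3], x4], x2], x6], x5] - [[[[[x1, x4], x3], x2], x5], x6] + [[[[[x1, x4], x3], x2], x6], x5]
The second expression, normalized: [[[[[x1, x4], x6], x2], x3], x5] - [[[[[x1, x4], x6], x3], x2], x5] - [[[[[x1, x4], x6], x5], x2], x3] + [[[[[x1, x4], x6], x5], x3], x2]
No match — not equal.

not equal — first -[[[[[x1, x2], x3], x4], x5], x6] + [[[[[x1, x2], x3], x4], x6], x5] + [[[[[x1, x2], x4], x3], x5], x6] - [[[[[x1, x2], x4], x3], x6], x5] + [[[[[x1, x3], x4], x2], x5], x6] - [[[[[x1, x3], x4], x2], x6], x5] - [[[[[x1, x4], x3], x2], x5], x6] + [[[[[x1, x4], x3], x2], x6], x5], second [[[[[x1, x4], x6], x2], x3], x5] - [[[[[x1, x4], x6], x3], x2], x5] - [[[[[x1, x4], x6], x5], x2], x3] + [[[[[x1, x4], x6], x5], x3], x2]


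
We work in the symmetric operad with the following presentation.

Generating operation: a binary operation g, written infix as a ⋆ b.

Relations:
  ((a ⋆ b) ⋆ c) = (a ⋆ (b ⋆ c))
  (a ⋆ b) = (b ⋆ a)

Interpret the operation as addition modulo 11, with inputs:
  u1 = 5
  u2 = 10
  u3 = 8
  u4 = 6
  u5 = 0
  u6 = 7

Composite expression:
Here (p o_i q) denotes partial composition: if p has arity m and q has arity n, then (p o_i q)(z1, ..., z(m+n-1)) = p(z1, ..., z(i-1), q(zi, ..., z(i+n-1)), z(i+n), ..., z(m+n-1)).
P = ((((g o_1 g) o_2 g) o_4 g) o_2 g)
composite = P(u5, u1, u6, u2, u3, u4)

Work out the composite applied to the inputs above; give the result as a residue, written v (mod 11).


(u1 ⋆ u6) = 1
((u1 ⋆ u6) ⋆ u2) = 0
(u5 ⋆ ((u1 ⋆ u6) ⋆ u2)) = 0
(u3 ⋆ u4) = 3
((u5 ⋆ ((u1 ⋆ u6) ⋆ u2)) ⋆ (u3 ⋆ u4)) = 3

3 (mod 11)


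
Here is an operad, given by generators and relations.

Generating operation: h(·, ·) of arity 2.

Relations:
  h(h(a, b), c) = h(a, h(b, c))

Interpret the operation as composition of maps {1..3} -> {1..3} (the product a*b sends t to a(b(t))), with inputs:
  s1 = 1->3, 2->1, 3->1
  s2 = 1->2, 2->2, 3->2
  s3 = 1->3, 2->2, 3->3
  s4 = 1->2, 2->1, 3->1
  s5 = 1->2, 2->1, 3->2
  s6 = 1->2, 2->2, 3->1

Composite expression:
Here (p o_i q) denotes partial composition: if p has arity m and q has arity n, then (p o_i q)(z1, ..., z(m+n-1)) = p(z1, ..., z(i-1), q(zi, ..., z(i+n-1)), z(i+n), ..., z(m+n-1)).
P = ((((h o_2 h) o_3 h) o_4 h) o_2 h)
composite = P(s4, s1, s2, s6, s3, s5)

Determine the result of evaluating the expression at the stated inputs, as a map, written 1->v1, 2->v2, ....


h(s1, s2) = 1->1, 2->1, 3->1
h(s3, s5) = 1->2, 2->3, 3->2
h(s6, h(s3, s5)) = 1->2, 2->1, 3->2
h(h(s1, s2), h(s6, h(s3, s5))) = 1->1, 2->1, 3->1
h(s4, h(h(s1, s2), h(s6, h(s3, s5)))) = 1->2, 2->2, 3->2

1->2, 2->2, 3->2


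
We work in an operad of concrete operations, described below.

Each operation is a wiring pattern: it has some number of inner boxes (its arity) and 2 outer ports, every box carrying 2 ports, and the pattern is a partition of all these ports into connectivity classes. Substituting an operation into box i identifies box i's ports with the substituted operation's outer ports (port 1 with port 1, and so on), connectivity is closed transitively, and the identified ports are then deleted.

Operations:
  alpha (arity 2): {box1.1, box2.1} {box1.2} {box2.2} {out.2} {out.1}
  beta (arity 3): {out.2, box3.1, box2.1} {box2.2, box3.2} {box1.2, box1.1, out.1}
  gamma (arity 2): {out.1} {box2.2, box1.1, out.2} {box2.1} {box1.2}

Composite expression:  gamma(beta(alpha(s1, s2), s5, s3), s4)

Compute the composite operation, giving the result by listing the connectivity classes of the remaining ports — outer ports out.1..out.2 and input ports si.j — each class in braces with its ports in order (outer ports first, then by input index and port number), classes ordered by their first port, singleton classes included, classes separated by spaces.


{out.1} {out.2, s4.2} {s1.1, s2.1} {s1.2} {s2.2} {s3.1, s5.1} {s3.2, s5.2} {s4.1}

Substituting into gamma glues patterns; closure does the rest.
the subtree at alpha composes to {out.1} {out.2} {s1.1, s2.1} {s1.2} {s2.2} on (s1, s2); out.j = own outer ports
the subtree at beta composes to {out.1} {out.2, s3.1, s5.1} {s1.1, s2.1} {s1.2} {s2.2} {s3.2, s5.2} on (s1, s2, s5, s3); out.j = own outer ports
the subtree at gamma composes to {out.1} {out.2, s4.2} {s1.1, s2.1} {s1.2} {s2.2} {s3.1, s5.1} {s3.2, s5.2} {s4.1} on (s1, s2, s5, s3, s4); out.j = own outer ports


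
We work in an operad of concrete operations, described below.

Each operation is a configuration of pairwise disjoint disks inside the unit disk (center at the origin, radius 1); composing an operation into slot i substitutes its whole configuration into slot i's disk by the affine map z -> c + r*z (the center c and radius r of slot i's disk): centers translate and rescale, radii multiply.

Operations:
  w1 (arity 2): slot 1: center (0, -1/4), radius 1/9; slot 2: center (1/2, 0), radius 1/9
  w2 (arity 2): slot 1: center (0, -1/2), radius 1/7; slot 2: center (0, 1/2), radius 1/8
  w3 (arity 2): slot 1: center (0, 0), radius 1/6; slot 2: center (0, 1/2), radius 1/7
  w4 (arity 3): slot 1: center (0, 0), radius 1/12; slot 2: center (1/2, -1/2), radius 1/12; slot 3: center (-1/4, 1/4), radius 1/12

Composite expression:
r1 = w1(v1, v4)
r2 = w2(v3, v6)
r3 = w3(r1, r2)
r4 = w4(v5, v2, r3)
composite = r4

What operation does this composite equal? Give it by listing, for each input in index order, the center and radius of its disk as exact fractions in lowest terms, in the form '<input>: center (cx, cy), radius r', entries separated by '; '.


v1: center (-1/4, 71/288), radius 1/648; v2: center (1/2, -1/2), radius 1/12; v3: center (-1/4, 2/7), radius 1/588; v4: center (-35/144, 1/4), radius 1/648; v5: center (0, 0), radius 1/12; v6: center (-1/4, 25/84), radius 1/672

Follow each v-input down from w4: c' goes to c + r*c', radius to r*r'.
v5: after 1 affine step, its disk has center (0, 0), radius 1/12
v2: after 1 affine step, its disk has center (1/2, -1/2), radius 1/12
v1: after 3 affine steps, its disk has center (-1/4, 71/288), radius 1/648
v4: after 3 affine steps, its disk has center (-35/144, 1/4), radius 1/648
v3: after 3 affine steps, its disk has center (-1/4, 2/7), radius 1/588
v6: after 3 affine steps, its disk has center (-1/4, 25/84), radius 1/672


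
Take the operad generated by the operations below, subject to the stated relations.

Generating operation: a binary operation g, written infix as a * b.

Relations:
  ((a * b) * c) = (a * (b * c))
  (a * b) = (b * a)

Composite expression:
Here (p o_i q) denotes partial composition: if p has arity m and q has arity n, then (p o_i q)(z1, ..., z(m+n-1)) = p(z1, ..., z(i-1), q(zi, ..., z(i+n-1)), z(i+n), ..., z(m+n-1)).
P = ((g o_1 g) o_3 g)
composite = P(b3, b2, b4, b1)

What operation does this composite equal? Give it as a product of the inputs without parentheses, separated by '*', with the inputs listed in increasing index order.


b1 * b2 * b3 * b4

Any arrangement under g is one operation, so sort the b-inputs.
(b3 * b2) linearizes to b3 * b2
(b4 * b1) linearizes to b4 * b1
((b3 * b2) * (b4 * b1)) linearizes to b3 * b2 * b4 * b1
putting the inputs in ascending order: b1 * b2 * b3 * b4


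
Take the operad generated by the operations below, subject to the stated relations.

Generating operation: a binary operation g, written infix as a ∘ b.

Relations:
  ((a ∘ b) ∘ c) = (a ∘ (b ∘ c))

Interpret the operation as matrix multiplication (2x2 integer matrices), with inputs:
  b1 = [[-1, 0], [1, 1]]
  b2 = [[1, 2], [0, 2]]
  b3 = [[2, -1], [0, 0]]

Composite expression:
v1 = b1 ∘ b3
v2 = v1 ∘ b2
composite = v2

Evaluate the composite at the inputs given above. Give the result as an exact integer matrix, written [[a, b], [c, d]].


(b1 ∘ b3) = [[-2, 1], [2, -1]]
((b1 ∘ b3) ∘ b2) = [[-2, -2], [2, 2]]

[[-2, -2], [2, 2]]


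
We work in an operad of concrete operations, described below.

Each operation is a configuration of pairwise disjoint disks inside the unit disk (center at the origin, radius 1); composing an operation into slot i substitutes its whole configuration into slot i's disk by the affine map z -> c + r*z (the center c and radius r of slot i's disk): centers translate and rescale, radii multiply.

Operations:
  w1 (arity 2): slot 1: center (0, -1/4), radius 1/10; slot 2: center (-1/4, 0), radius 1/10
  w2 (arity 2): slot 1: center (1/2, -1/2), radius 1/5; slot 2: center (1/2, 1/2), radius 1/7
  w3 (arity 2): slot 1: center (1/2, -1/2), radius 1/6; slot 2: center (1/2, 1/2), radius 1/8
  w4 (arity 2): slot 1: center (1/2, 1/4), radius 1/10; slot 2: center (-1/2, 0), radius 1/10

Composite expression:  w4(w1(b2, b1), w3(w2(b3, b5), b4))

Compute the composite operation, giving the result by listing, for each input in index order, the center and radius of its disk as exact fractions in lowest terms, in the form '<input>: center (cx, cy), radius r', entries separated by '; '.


b1: center (19/40, 1/4), radius 1/100; b2: center (1/2, 9/40), radius 1/100; b3: center (-53/120, -7/120), radius 1/300; b4: center (-9/20, 1/20), radius 1/80; b5: center (-53/120, -1/24), radius 1/420


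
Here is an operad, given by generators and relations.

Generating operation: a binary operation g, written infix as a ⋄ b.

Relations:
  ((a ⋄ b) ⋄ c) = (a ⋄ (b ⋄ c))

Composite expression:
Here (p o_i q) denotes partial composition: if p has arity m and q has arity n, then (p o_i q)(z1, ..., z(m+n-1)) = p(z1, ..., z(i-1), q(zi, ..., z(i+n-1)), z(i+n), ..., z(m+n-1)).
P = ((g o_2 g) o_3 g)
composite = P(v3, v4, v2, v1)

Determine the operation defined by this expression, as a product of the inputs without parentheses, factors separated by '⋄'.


Every regrouping of g is equal, so read the v-inputs in written order.
(v2 ⋄ v1) unparenthesizes to v2 ⋄ v1
(v4 ⋄ (v2 ⋄ v1)) unparenthesizes to v4 ⋄ v2 ⋄ v1
(v3 ⋄ (v4 ⋄ (v2 ⋄ v1))) unparenthesizes to v3 ⋄ v4 ⋄ v2 ⋄ v1

v3 ⋄ v4 ⋄ v2 ⋄ v1


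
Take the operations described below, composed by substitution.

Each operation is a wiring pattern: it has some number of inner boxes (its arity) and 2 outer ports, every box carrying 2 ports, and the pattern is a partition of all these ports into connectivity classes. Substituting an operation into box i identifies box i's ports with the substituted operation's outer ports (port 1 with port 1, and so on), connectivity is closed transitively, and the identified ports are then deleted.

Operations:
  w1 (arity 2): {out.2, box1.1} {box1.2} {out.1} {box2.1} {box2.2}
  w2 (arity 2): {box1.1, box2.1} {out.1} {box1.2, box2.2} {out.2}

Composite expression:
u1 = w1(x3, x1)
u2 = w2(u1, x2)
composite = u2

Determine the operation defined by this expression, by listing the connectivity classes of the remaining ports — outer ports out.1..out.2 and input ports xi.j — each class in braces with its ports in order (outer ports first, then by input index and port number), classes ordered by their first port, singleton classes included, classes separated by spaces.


{out.1} {out.2} {x1.1} {x1.2} {x2.1} {x2.2, x3.1} {x3.2}


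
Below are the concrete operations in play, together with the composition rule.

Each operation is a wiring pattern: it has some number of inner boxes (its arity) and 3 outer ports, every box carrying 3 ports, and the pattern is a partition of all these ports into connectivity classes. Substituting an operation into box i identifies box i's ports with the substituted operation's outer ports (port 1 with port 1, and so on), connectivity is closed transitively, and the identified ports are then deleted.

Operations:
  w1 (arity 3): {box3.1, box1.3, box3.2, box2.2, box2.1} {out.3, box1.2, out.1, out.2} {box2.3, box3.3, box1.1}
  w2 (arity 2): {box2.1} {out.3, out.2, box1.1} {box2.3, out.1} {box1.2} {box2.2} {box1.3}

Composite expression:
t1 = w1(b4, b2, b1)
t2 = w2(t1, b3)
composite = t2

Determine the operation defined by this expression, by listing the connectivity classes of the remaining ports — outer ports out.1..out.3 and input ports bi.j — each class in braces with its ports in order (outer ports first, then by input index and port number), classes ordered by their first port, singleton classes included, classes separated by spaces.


Reachability decides: close wires over w2-identified ports.
stage w1: inputs (b4, b2, b1), connectivity {out.1, out.2, out.3, b4.2} {b1.1, b1.2, b2.1, b2.2, b4.3} {b1.3, b2.3, b4.1}, out.j its boundary
stage w2: inputs (b4, b2, b1, b3), connectivity {out.1, b3.3} {out.2, out.3, b4.2} {b1.1, b1.2, b2.1, b2.2, b4.3} {b1.3, b2.3, b4.1} {b3.1} {b3.2}, out.j its boundary

{out.1, b3.3} {out.2, out.3, b4.2} {b1.1, b1.2, b2.1, b2.2, b4.3} {b1.3, b2.3, b4.1} {b3.1} {b3.2}


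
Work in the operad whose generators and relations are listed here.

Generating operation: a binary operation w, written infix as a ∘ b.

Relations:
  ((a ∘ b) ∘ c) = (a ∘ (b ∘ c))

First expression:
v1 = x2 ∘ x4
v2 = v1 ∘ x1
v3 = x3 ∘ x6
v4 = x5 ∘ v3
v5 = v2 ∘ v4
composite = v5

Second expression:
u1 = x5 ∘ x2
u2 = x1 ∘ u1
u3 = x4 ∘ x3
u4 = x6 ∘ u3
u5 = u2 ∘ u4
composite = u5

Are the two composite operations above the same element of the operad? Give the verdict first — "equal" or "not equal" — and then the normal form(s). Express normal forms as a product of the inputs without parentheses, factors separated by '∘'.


not equal; first: x2 ∘ x4 ∘ x1 ∘ x5 ∘ x3 ∘ x6; second: x1 ∘ x5 ∘ x2 ∘ x6 ∘ x4 ∘ x3

The first expression, normalized: x2 ∘ x4 ∘ x1 ∘ x5 ∘ x3 ∘ x6
The second expression, normalized: x1 ∘ x5 ∘ x2 ∘ x6 ∘ x4 ∘ x3
The forms do not match — not equal.


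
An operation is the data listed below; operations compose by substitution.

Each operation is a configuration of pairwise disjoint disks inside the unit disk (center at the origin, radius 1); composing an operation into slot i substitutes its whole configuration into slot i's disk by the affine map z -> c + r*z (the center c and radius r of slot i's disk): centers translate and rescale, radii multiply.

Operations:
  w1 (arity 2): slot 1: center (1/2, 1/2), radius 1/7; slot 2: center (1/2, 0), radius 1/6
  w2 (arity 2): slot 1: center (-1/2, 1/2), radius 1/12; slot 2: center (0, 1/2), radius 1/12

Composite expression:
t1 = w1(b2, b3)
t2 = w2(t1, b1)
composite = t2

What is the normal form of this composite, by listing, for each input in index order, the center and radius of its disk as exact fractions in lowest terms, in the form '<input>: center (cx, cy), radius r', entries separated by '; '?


b1: center (0, 1/2), radius 1/12; b2: center (-11/24, 13/24), radius 1/84; b3: center (-11/24, 1/2), radius 1/72

Nesting under w2 composes maps z -> c + r*z down each b-path.
input b2: applying the 2 nested substitutions gives center (-11/24, 13/24), radius 1/84
input b3: applying the 2 nested substitutions gives center (-11/24, 1/2), radius 1/72
input b1: applying the 1 nested substitution gives center (0, 1/2), radius 1/12


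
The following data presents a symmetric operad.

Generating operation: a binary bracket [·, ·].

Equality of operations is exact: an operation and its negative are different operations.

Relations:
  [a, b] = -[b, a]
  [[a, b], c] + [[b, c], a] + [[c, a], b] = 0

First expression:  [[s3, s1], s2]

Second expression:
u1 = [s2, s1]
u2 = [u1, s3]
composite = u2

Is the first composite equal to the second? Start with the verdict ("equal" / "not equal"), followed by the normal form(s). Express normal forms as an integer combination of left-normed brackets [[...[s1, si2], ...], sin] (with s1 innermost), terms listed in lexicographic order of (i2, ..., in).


not equal; the first gives -[[s1, s3], s2] and the second -[[s1, s2], s3]

Normal form of the first expression: -[[s1, s3], s2]
Normal form of the second expression: -[[s1, s2], s3]
The normal forms differ: not equal.


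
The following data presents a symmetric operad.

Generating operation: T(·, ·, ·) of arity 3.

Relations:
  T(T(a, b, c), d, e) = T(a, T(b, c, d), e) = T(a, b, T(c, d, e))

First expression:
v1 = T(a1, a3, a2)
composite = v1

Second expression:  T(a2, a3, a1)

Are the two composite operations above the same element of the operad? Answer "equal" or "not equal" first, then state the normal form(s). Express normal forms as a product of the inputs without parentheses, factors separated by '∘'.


not equal; first: a1 ∘ a3 ∘ a2; second: a2 ∘ a3 ∘ a1

The first composite normalizes to a1 ∘ a3 ∘ a2
The second composite normalizes to a2 ∘ a3 ∘ a1
Different reductions; not equal.


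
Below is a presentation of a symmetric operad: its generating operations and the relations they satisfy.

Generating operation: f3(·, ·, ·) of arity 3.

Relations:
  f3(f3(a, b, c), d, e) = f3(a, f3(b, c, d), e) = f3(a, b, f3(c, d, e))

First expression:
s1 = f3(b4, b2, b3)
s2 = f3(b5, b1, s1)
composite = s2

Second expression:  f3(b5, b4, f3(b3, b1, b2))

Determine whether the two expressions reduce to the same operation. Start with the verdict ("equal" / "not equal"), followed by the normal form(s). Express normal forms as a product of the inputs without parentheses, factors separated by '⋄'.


Reducing the first expression gives b5 ⋄ b1 ⋄ b4 ⋄ b2 ⋄ b3
Reducing the second expression gives b5 ⋄ b4 ⋄ b3 ⋄ b1 ⋄ b2
No match — not equal.

not equal; first: b5 ⋄ b1 ⋄ b4 ⋄ b2 ⋄ b3; second: b5 ⋄ b4 ⋄ b3 ⋄ b1 ⋄ b2


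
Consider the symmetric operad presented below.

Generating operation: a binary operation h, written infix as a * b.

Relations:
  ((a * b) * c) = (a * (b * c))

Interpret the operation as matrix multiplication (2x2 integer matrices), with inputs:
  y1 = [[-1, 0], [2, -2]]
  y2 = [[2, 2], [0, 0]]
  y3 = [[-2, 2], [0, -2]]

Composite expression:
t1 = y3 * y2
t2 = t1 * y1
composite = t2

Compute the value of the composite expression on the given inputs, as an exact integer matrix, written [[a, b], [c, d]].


(y3 * y2) = [[-4, -4], [0, 0]]
((y3 * y2) * y1) = [[-4, 8], [0, 0]]

[[-4, 8], [0, 0]]


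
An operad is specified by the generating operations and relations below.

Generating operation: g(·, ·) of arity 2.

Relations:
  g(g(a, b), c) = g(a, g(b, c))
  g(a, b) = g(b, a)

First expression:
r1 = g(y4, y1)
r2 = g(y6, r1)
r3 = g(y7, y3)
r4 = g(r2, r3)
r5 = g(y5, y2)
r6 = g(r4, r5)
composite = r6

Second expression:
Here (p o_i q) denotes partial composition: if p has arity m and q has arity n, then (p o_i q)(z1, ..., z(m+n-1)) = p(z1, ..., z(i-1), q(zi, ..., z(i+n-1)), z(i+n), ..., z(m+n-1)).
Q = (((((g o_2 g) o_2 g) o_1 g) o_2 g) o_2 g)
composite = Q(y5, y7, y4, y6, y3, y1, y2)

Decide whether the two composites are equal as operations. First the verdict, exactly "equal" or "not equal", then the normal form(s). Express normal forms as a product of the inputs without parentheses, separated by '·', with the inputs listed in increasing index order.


Normal form of the first expression: y1 · y2 · y3 · y4 · y5 · y6 · y7
Normal form of the second expression: y1 · y2 · y3 · y4 · y5 · y6 · y7
The forms coincide; equal.

equal: each reduces to y1 · y2 · y3 · y4 · y5 · y6 · y7


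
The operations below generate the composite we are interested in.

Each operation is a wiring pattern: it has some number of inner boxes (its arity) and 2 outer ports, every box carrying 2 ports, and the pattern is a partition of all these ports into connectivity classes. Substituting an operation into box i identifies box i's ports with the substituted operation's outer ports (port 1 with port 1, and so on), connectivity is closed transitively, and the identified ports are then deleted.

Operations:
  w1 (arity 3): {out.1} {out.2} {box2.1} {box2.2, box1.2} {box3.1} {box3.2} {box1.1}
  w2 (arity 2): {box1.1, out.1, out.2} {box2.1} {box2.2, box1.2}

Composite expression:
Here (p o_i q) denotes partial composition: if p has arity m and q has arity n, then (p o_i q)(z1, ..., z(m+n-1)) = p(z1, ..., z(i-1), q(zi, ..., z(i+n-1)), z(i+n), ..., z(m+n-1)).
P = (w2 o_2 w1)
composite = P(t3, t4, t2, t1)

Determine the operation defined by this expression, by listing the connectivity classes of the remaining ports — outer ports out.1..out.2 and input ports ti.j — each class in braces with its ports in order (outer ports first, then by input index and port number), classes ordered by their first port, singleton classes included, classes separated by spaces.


After gluing at w2, chains via deleted ports link the t-ports.
through w1, on inputs (t4, t2, t1): {out.1} {out.2} {t1.1} {t1.2} {t2.1} {t2.2, t4.2} {t4.1} (out.j = stage outer ports)
through w2, on inputs (t3, t4, t2, t1): {out.1, out.2, t3.1} {t1.1} {t1.2} {t2.1} {t2.2, t4.2} {t3.2} {t4.1} (out.j = stage outer ports)

{out.1, out.2, t3.1} {t1.1} {t1.2} {t2.1} {t2.2, t4.2} {t3.2} {t4.1}


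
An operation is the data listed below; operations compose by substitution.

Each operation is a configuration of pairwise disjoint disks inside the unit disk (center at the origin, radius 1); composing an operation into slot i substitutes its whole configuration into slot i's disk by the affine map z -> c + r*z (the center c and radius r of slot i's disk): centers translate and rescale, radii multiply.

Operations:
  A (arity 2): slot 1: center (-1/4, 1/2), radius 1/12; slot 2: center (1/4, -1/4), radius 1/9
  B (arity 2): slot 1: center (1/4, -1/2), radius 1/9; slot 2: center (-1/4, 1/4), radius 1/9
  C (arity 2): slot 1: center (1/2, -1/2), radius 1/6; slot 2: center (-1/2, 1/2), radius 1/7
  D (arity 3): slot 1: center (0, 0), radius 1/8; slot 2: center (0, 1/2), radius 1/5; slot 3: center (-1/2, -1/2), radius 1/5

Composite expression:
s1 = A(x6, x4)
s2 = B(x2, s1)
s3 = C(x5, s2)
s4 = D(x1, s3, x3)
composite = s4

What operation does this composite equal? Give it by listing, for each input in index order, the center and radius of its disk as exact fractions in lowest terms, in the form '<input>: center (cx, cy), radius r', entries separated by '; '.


Follow each x-input down from D: c' goes to c + r*c', radius to r*r'.
for x1, the 1-step affine chain lands on center (0, 0), radius 1/8
for x5, the 2-step affine chain lands on center (1/10, 2/5), radius 1/30
for x2, the 3-step affine chain lands on center (-13/140, 41/70), radius 1/315
for x6, the 4-step affine chain lands on center (-34/315, 767/1260), radius 1/3780
for x4, the 4-step affine chain lands on center (-67/630, 191/315), radius 1/2835
for x3, the 1-step affine chain lands on center (-1/2, -1/2), radius 1/5

x1: center (0, 0), radius 1/8; x2: center (-13/140, 41/70), radius 1/315; x3: center (-1/2, -1/2), radius 1/5; x4: center (-67/630, 191/315), radius 1/2835; x5: center (1/10, 2/5), radius 1/30; x6: center (-34/315, 767/1260), radius 1/3780


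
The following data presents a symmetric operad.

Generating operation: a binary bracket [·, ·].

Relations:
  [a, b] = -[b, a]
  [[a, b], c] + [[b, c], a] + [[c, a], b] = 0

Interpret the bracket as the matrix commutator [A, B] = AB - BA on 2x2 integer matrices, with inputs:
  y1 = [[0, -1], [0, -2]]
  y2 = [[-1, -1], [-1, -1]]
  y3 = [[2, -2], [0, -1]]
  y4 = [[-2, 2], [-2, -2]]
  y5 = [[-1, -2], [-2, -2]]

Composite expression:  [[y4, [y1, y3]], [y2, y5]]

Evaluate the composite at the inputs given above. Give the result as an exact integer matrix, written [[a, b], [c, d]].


[y1, y3] = [[0, -1], [0, 0]]
[y4, [y1, y3]] = [[-2, 0], [0, 2]]
[y2, y5] = [[0, 1], [-1, 0]]
[[y4, [y1, y3]], [y2, y5]] = [[0, -4], [-4, 0]]

[[0, -4], [-4, 0]]


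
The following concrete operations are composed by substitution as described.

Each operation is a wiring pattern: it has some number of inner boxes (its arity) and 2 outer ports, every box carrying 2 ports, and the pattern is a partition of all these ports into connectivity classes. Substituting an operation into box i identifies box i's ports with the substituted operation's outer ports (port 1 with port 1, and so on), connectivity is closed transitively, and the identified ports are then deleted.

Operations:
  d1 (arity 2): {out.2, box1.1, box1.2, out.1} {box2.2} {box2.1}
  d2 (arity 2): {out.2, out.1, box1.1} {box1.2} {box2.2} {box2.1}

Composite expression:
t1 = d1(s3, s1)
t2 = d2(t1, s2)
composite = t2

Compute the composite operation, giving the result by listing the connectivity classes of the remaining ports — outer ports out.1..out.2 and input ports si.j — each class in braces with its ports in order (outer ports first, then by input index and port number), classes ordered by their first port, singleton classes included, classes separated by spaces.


Treat the ports identified at d2 as solder joints: merge, then drop.
the subtree at d1 composes to {out.1, out.2, s3.1, s3.2} {s1.1} {s1.2} on (s3, s1); out.j = own outer ports
the subtree at d2 composes to {out.1, out.2, s3.1, s3.2} {s1.1} {s1.2} {s2.1} {s2.2} on (s3, s1, s2); out.j = own outer ports

{out.1, out.2, s3.1, s3.2} {s1.1} {s1.2} {s2.1} {s2.2}


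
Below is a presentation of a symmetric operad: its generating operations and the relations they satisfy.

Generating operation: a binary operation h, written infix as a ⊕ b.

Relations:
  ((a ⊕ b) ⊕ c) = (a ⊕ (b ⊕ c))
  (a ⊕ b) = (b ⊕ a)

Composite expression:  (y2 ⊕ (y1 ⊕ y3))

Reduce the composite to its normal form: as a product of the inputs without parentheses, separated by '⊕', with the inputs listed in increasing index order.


y1 ⊕ y2 ⊕ y3

With h associative and commutative, the y-input set is all that matters.
(y1 ⊕ y3) flattens to y1 ⊕ y3
(y2 ⊕ (y1 ⊕ y3)) flattens to y2 ⊕ y1 ⊕ y3
commutativity sorts the factors: y1 ⊕ y2 ⊕ y3


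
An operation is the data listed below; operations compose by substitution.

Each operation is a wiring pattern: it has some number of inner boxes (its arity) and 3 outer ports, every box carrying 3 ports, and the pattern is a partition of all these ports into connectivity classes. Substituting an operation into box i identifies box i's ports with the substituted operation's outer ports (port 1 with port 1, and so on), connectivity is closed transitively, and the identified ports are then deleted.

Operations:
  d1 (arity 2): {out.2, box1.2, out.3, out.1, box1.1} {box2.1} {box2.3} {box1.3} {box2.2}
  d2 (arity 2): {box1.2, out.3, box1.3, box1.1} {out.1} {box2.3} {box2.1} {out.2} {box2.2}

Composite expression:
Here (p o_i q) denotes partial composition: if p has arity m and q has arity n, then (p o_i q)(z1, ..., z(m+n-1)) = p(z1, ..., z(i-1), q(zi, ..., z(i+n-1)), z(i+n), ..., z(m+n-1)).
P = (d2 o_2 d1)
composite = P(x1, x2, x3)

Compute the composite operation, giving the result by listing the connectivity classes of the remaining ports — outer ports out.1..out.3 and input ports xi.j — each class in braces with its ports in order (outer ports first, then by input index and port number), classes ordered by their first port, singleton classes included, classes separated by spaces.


{out.1} {out.2} {out.3, x1.1, x1.2, x1.3} {x2.1, x2.2} {x2.3} {x3.1} {x3.2} {x3.3}

Two ports join when wires chain via d2-identified ports.
d1 over (x2, x3) gives {out.1, out.2, out.3, x2.1, x2.2} {x2.3} {x3.1} {x3.2} {x3.3}, out.j being that stage's outer ports
d2 over (x1, x2, x3) gives {out.1} {out.2} {out.3, x1.1, x1.2, x1.3} {x2.1, x2.2} {x2.3} {x3.1} {x3.2} {x3.3}, out.j being that stage's outer ports


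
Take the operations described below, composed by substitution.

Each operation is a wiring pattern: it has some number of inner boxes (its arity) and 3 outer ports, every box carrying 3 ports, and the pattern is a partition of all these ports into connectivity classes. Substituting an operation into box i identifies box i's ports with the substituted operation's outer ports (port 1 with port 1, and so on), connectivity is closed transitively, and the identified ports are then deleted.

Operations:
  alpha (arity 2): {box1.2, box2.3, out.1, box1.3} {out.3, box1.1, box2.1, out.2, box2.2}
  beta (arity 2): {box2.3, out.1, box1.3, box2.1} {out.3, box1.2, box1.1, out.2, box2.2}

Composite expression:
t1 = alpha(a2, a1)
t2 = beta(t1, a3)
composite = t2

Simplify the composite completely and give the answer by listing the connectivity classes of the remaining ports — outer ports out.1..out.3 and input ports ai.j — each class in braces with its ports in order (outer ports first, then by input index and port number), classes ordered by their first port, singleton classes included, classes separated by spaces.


{out.1, out.2, out.3, a1.1, a1.2, a1.3, a2.1, a2.2, a2.3, a3.1, a3.2, a3.3}

Two ports join when wires chain via beta-identified ports.
through alpha, on inputs (a2, a1): {out.1, a1.3, a2.2, a2.3} {out.2, out.3, a1.1, a1.2, a2.1} (out.j = stage outer ports)
through beta, on inputs (a2, a1, a3): {out.1, out.2, out.3, a1.1, a1.2, a1.3, a2.1, a2.2, a2.3, a3.1, a3.2, a3.3} (out.j = stage outer ports)


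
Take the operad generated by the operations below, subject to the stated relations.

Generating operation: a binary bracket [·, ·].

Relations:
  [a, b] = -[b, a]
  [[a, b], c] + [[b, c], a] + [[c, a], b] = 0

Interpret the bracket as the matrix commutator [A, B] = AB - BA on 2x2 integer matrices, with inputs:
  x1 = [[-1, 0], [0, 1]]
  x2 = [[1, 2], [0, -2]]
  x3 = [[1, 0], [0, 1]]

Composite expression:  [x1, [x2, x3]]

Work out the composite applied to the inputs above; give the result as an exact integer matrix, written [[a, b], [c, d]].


[x2, x3] = [[0, 0], [0, 0]]
[x1, [x2, x3]] = [[0, 0], [0, 0]]

[[0, 0], [0, 0]]


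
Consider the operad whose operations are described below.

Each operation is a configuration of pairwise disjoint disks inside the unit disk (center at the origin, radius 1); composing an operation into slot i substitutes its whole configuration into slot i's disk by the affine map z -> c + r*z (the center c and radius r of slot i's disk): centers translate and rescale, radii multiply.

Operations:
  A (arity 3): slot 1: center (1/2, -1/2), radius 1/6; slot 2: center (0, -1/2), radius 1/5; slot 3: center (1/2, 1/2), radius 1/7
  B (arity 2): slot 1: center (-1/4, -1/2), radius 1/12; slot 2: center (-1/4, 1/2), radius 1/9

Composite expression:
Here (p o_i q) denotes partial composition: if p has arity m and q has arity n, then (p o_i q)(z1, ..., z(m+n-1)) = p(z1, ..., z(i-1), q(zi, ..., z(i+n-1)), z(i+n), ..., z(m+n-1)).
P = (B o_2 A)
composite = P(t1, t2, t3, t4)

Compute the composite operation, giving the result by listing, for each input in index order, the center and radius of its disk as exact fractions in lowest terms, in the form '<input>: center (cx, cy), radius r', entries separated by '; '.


Follow each t-input down from B: c' goes to c + r*c', radius to r*r'.
input t1: composing its 1 substitution step yields center (-1/4, -1/2), radius 1/12
input t2: composing its 2 substitution steps yields center (-7/36, 4/9), radius 1/54
input t3: composing its 2 substitution steps yields center (-1/4, 4/9), radius 1/45
input t4: composing its 2 substitution steps yields center (-7/36, 5/9), radius 1/63

t1: center (-1/4, -1/2), radius 1/12; t2: center (-7/36, 4/9), radius 1/54; t3: center (-1/4, 4/9), radius 1/45; t4: center (-7/36, 5/9), radius 1/63


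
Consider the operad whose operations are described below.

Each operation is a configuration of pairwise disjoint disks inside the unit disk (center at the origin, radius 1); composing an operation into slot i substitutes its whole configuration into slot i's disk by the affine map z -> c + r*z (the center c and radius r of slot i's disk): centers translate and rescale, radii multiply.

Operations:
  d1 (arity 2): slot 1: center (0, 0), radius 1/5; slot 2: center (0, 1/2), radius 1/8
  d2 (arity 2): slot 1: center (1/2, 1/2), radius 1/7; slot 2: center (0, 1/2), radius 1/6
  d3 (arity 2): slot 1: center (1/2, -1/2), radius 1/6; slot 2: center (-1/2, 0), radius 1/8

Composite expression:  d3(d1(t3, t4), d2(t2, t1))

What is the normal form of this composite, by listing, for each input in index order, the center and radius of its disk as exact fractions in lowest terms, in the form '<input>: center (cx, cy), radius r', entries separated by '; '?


Only the slot chain above each t matters under d3; compose those maps.
input t3: applying the 2 nested substitutions gives center (1/2, -1/2), radius 1/30
input t4: applying the 2 nested substitutions gives center (1/2, -5/12), radius 1/48
input t2: applying the 2 nested substitutions gives center (-7/16, 1/16), radius 1/56
input t1: applying the 2 nested substitutions gives center (-1/2, 1/16), radius 1/48

t1: center (-1/2, 1/16), radius 1/48; t2: center (-7/16, 1/16), radius 1/56; t3: center (1/2, -1/2), radius 1/30; t4: center (1/2, -5/12), radius 1/48


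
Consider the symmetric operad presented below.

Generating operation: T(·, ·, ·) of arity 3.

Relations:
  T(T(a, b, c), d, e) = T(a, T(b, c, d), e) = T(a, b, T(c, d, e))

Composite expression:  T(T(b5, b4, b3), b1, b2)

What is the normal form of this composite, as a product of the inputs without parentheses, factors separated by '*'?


b5 * b4 * b3 * b1 * b2

Key point: T is associative — brackets drop, the b-order remains.
T(b5, b4, b3) spells out as b5 * b4 * b3
T(T(b5, b4, b3), b1, b2) spells out as b5 * b4 * b3 * b1 * b2


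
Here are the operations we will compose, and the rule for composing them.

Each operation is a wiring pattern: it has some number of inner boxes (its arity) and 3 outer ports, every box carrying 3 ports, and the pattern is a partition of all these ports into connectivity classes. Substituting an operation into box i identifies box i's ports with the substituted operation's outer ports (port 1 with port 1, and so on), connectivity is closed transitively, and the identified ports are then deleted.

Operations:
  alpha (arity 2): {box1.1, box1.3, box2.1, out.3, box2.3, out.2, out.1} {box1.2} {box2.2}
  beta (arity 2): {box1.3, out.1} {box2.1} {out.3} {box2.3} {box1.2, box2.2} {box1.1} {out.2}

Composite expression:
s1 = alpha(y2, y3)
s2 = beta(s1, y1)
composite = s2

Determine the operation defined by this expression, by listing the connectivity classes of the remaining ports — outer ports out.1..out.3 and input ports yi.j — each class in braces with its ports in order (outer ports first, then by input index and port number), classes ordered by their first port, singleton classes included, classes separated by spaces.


{out.1, y1.2, y2.1, y2.3, y3.1, y3.3} {out.2} {out.3} {y1.1} {y1.3} {y2.2} {y3.2}

After gluing at beta, chains via deleted ports link the y-ports.
alpha over (y2, y3) gives {out.1, out.2, out.3, y2.1, y2.3, y3.1, y3.3} {y2.2} {y3.2}, out.j being that stage's outer ports
beta over (y2, y3, y1) gives {out.1, y1.2, y2.1, y2.3, y3.1, y3.3} {out.2} {out.3} {y1.1} {y1.3} {y2.2} {y3.2}, out.j being that stage's outer ports


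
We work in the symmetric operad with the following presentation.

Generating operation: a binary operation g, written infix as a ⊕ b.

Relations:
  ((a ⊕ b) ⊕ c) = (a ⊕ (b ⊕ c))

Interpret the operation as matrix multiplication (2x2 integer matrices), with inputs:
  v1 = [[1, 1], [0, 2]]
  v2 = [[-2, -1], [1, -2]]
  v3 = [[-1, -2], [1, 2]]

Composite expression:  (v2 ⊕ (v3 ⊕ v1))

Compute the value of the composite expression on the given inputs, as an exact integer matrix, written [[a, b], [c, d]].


[[1, 5], [-3, -15]]

(v3 ⊕ v1) = [[-1, -5], [1, 5]]
(v2 ⊕ (v3 ⊕ v1)) = [[1, 5], [-3, -15]]


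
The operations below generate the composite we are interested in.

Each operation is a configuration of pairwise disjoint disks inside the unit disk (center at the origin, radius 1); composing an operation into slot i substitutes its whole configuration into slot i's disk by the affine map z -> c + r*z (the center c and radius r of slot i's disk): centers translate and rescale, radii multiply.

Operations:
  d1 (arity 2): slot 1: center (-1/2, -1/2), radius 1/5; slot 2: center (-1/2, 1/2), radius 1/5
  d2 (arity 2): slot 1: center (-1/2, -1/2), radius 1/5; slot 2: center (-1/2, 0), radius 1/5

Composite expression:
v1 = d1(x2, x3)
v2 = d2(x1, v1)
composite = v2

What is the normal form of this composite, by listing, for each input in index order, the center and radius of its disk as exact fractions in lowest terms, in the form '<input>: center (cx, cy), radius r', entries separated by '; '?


x1: center (-1/2, -1/2), radius 1/5; x2: center (-3/5, -1/10), radius 1/25; x3: center (-3/5, 1/10), radius 1/25


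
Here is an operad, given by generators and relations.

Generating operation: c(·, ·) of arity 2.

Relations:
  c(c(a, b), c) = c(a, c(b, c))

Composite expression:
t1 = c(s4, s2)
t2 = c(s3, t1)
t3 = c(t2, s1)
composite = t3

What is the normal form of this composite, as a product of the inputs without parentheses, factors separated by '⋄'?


s3 ⋄ s4 ⋄ s2 ⋄ s1

Associativity of c dissolves the nesting; only the s-input order survives.
c(s4, s2) collapses to s4 ⋄ s2
c(s3, c(s4, s2)) collapses to s3 ⋄ s4 ⋄ s2
c(c(s3, c(s4, s2)), s1) collapses to s3 ⋄ s4 ⋄ s2 ⋄ s1


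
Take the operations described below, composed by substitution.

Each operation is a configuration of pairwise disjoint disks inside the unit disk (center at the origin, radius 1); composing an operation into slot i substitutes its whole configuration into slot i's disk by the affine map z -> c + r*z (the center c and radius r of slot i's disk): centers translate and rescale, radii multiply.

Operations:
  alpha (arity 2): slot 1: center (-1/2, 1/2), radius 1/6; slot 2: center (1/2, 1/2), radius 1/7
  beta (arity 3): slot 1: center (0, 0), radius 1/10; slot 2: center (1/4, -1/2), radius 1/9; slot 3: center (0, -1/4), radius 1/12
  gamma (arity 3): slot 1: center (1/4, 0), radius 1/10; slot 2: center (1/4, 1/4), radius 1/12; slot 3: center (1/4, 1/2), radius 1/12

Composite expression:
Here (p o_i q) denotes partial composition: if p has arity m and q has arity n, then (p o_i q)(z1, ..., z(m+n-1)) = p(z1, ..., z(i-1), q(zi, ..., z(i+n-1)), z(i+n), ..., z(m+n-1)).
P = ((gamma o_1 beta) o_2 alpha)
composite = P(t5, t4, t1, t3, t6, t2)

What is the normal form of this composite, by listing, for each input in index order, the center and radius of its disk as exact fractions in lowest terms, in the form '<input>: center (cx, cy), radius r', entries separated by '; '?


t1: center (101/360, -2/45), radius 1/630; t2: center (1/4, 1/2), radius 1/12; t3: center (1/4, -1/40), radius 1/120; t4: center (97/360, -2/45), radius 1/540; t5: center (1/4, 0), radius 1/100; t6: center (1/4, 1/4), radius 1/12


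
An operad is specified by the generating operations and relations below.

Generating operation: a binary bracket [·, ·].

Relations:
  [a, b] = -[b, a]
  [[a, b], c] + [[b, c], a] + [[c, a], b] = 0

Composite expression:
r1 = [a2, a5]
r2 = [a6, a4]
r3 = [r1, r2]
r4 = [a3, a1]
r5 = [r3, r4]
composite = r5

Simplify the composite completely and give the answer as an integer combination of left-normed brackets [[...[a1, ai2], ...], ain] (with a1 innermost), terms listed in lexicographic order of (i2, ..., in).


Left-normed coefficients sit on the a1-initial expansion words.
Composite bracket: [[[a2, a5], [a6, a4]], [a3, a1]]
Expanding via [a, b] = ab - ba: 32 signed words (2^5 = 32).
Words beginning with a1 determine it all:
  the word a1a3a2a5a4a6 carries sign -1 and contributes -[[[[[a1, a3], a2], a5], a4], a6]
  the word a1a3a2a5a6a4 carries sign +1 and contributes +[[[[[a1, a3], a2], a5], a6], a4]
  the word a1a3a4a6a2a5 carries sign +1 and contributes +[[[[[a1, a3], a4], a6], a2], a5]
  the word a1a3a4a6a5a2 carries sign -1 and contributes -[[[[[a1, a3], a4], a6], a5], a2]
  the word a1a3a5a2a4a6 carries sign +1 and contributes +[[[[[a1, a3], a5], a2], a4], a6]
  the word a1a3a5a2a6a4 carries sign -1 and contributes -[[[[[a1, a3], a5], a2], a6], a4]
  the word a1a3a6a4a2a5 carries sign -1 and contributes -[[[[[a1, a3], a6], a4], a2], a5]
  the word a1a3a6a4a5a2 carries sign +1 and contributes +[[[[[a1, a3], a6], a4], a5], a2]

-[[[[[a1, a3], a2], a5], a4], a6] + [[[[[a1, a3], a2], a5], a6], a4] + [[[[[a1, a3], a4], a6], a2], a5] - [[[[[a1, a3], a4], a6], a5], a2] + [[[[[a1, a3], a5], a2], a4], a6] - [[[[[a1, a3], a5], a2], a6], a4] - [[[[[a1, a3], a6], a4], a2], a5] + [[[[[a1, a3], a6], a4], a5], a2]
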